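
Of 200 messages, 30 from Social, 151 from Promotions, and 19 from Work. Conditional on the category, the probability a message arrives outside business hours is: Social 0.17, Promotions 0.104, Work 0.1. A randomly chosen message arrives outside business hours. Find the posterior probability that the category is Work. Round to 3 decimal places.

0.084

Unnormalized posteriors (prior × likelihood):
  Social: 0.15 × 0.17 = 0.0255
  Promotions: 0.755 × 0.104 = 0.07852
  Work: 0.095 × 0.1 = 0.0095
Total = 0.11352.
P(Work | evidence) = 0.0095 / 0.11352 ≈ 0.084.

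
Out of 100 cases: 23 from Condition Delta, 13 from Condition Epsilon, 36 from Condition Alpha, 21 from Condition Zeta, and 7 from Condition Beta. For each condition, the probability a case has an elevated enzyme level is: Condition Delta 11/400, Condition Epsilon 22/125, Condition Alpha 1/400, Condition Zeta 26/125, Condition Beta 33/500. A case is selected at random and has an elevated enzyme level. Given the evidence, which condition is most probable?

Compute prior × likelihood for every hypothesis:
  Condition Delta: 0.23 × 0.0275 = 0.006325
  Condition Epsilon: 0.13 × 0.176 = 0.02288
  Condition Alpha: 0.36 × 0.0025 = 0.0009
  Condition Zeta: 0.21 × 0.208 = 0.04368
  Condition Beta: 0.07 × 0.066 = 0.00462
Total = 0.078405.
Largest term belongs to Condition Zeta, so Condition Zeta is most probable.

Condition Zeta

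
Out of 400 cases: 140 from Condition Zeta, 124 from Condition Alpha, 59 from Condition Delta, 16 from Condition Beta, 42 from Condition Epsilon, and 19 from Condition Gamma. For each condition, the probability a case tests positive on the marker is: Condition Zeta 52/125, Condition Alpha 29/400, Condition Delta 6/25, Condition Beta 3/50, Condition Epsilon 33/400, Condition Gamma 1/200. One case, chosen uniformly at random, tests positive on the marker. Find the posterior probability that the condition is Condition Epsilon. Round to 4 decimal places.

By Bayes' rule, posterior ∝ prior × likelihood:
  Condition Zeta: 0.35 × 0.416 = 0.1456
  Condition Alpha: 0.31 × 0.0725 = 0.022475
  Condition Delta: 0.1475 × 0.24 = 0.0354
  Condition Beta: 0.04 × 0.06 = 0.0024
  Condition Epsilon: 0.105 × 0.0825 = 0.0086625
  Condition Gamma: 0.0475 × 0.005 = 0.0002375
Sum = 0.214775.
P(Condition Epsilon | evidence) = 0.0086625 / 0.214775 ≈ 0.0403.

0.0403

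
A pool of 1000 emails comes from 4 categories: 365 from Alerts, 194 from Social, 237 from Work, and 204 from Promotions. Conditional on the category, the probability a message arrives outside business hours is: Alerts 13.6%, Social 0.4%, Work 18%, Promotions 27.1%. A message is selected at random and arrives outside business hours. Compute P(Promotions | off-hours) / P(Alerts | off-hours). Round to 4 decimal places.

Unnormalized posteriors (prior × likelihood):
  Alerts: 0.365 × 0.136 = 0.04964
  Social: 0.194 × 0.004 = 0.000776
  Work: 0.237 × 0.18 = 0.04266
  Promotions: 0.204 × 0.271 = 0.055284
Normalizing constant = 0.14836.
The ratio is 0.055284 / 0.04964 (the normalizer cancels) = 1.1137.

1.1137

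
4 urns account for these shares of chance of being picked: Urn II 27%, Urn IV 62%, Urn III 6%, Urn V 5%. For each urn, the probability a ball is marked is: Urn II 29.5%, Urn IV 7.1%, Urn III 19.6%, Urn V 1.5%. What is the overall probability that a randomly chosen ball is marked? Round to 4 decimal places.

0.1362

Compute prior × likelihood for every hypothesis:
  Urn II: 0.27 × 0.295 = 0.07965
  Urn IV: 0.62 × 0.071 = 0.04402
  Urn III: 0.06 × 0.196 = 0.01176
  Urn V: 0.05 × 0.015 = 0.00075
P(marked) = 0.07965 + 0.04402 + 0.01176 + 0.00075 = 0.13618 → 0.1362.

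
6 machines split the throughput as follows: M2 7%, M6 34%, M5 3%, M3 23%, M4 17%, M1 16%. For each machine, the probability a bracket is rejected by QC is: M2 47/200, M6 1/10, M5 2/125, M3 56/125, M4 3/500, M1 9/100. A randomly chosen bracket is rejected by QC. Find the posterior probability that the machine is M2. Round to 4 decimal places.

0.0971

By Bayes' rule, posterior ∝ prior × likelihood:
  M2: 0.07 × 0.235 = 0.01645
  M6: 0.34 × 0.1 = 0.034
  M5: 0.03 × 0.016 = 0.00048
  M3: 0.23 × 0.448 = 0.10304
  M4: 0.17 × 0.006 = 0.00102
  M1: 0.16 × 0.09 = 0.0144
Total = 0.16939.
P(M2 | evidence) = 0.01645 / 0.16939 ≈ 0.0971.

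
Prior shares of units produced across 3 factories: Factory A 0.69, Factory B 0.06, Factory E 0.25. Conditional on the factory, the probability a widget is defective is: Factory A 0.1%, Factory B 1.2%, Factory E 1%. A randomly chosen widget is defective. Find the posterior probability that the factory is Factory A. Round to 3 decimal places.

0.176

Compute prior × likelihood for every hypothesis:
  Factory A: 0.69 × 0.001 = 0.00069
  Factory B: 0.06 × 0.012 = 0.00072
  Factory E: 0.25 × 0.01 = 0.0025
Total = 0.00391.
P(Factory A | evidence) = 0.00069 / 0.00391 ≈ 0.176.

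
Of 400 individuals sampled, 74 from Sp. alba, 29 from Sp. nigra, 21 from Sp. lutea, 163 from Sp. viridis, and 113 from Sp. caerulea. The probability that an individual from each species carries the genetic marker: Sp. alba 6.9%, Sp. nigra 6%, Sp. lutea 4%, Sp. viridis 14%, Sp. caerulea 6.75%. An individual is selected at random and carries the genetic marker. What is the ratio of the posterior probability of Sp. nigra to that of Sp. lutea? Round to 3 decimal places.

2.071

Prior × likelihood for each hypothesis:
  Sp. alba: 0.185 × 0.069 = 0.012765
  Sp. nigra: 0.0725 × 0.06 = 0.00435
  Sp. lutea: 0.0525 × 0.04 = 0.0021
  Sp. viridis: 0.4075 × 0.14 = 0.05705
  Sp. caerulea: 0.2825 × 0.0675 = 0.01906875
Normalizing constant = 0.09533375.
The ratio is 0.00435 / 0.0021 (the normalizer cancels) = 2.071.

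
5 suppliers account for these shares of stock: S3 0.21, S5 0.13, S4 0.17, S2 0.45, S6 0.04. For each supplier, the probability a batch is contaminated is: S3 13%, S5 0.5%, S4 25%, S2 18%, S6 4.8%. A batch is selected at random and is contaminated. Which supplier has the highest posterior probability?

S2

Prior × likelihood for each hypothesis:
  S3: 0.21 × 0.13 = 0.0273
  S5: 0.13 × 0.005 = 0.00065
  S4: 0.17 × 0.25 = 0.0425
  S2: 0.45 × 0.18 = 0.081
  S6: 0.04 × 0.048 = 0.00192
Normalizing constant = 0.15337.
Largest term belongs to S2, so S2 is most probable.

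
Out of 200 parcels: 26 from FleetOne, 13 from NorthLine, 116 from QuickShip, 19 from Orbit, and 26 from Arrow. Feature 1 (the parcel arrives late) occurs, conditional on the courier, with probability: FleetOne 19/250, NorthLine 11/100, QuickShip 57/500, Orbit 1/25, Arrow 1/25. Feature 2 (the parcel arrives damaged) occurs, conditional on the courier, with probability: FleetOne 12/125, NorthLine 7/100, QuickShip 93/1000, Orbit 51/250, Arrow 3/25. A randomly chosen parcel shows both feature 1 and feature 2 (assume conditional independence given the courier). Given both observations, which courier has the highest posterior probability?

QuickShip

Compute prior × likelihood for every hypothesis:
  FleetOne: 0.13 × 0.076 × 0.096 = 0.00094848
  NorthLine: 0.065 × 0.11 × 0.07 = 0.0005005
  QuickShip: 0.58 × 0.114 × 0.093 = 0.00614916
  Orbit: 0.095 × 0.04 × 0.204 = 0.0007752
  Arrow: 0.13 × 0.04 × 0.12 = 0.000624
Normalizing constant = 0.00899734.
Largest term belongs to QuickShip, so QuickShip is most probable.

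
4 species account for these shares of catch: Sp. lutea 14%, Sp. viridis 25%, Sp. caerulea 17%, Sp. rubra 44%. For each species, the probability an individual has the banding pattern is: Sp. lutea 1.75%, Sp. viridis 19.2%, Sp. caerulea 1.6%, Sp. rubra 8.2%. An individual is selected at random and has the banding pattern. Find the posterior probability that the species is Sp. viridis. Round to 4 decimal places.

0.5378

By Bayes' rule, posterior ∝ prior × likelihood:
  Sp. lutea: 0.14 × 0.0175 = 0.00245
  Sp. viridis: 0.25 × 0.192 = 0.048
  Sp. caerulea: 0.17 × 0.016 = 0.00272
  Sp. rubra: 0.44 × 0.082 = 0.03608
Sum = 0.08925.
P(Sp. viridis | evidence) = 0.048 / 0.08925 ≈ 0.5378.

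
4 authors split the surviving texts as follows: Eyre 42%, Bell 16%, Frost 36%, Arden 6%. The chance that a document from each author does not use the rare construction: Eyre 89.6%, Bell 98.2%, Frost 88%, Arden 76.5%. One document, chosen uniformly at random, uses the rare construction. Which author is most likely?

Eyre

Taking complements, P(rare-form | each) = Eyre 0.104, Bell 0.018, Frost 0.12, Arden 0.235.
By Bayes' rule, posterior ∝ prior × likelihood:
  Eyre: 0.42 × 0.104 = 0.04368
  Bell: 0.16 × 0.018 = 0.00288
  Frost: 0.36 × 0.12 = 0.0432
  Arden: 0.06 × 0.235 = 0.0141
Sum = 0.10386.
Largest term belongs to Eyre, so Eyre is most probable.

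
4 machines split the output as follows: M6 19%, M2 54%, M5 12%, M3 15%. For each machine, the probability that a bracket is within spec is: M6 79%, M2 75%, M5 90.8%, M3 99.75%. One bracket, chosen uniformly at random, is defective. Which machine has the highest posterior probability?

Taking complements, P(defective | each) = M6 0.21, M2 0.25, M5 0.092, M3 0.0025.
By Bayes' rule, posterior ∝ prior × likelihood:
  M6: 0.19 × 0.21 = 0.0399
  M2: 0.54 × 0.25 = 0.135
  M5: 0.12 × 0.092 = 0.01104
  M3: 0.15 × 0.0025 = 0.000375
Sum = 0.186315.
Largest term belongs to M2, so M2 is most probable.

M2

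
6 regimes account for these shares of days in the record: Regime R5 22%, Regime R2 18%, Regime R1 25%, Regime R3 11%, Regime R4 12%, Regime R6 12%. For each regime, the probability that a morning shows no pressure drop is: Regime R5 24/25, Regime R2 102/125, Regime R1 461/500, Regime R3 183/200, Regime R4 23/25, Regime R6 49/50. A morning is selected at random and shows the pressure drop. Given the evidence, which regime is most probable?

Regime R2

Taking complements, P(drop | each) = Regime R5 0.04, Regime R2 0.184, Regime R1 0.078, Regime R3 0.085, Regime R4 0.08, Regime R6 0.02.
Unnormalized posteriors (prior × likelihood):
  Regime R5: 0.22 × 0.04 = 0.0088
  Regime R2: 0.18 × 0.184 = 0.03312
  Regime R1: 0.25 × 0.078 = 0.0195
  Regime R3: 0.11 × 0.085 = 0.00935
  Regime R4: 0.12 × 0.08 = 0.0096
  Regime R6: 0.12 × 0.02 = 0.0024
Normalizing constant = 0.08277.
Largest term belongs to Regime R2, so Regime R2 is most probable.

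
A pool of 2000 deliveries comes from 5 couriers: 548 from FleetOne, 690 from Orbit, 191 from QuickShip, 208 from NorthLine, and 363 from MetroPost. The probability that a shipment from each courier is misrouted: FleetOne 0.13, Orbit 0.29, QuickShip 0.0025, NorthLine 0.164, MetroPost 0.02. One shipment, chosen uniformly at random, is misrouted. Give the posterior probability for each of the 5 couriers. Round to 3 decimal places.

FleetOne 0.227, Orbit 0.639, QuickShip 0.002, NorthLine 0.109, MetroPost 0.023

By Bayes' rule, posterior ∝ prior × likelihood:
  FleetOne: 0.274 × 0.13 = 0.03562
  Orbit: 0.345 × 0.29 = 0.10005
  QuickShip: 0.0955 × 0.0025 = 0.00023875
  NorthLine: 0.104 × 0.164 = 0.017056
  MetroPost: 0.1815 × 0.02 = 0.00363
Sum = 0.15659475.
P(FleetOne | misrouted) = 0.03562/0.15659475 ≈ 0.227
P(Orbit | misrouted) = 0.10005/0.15659475 ≈ 0.639
P(QuickShip | misrouted) = 0.00023875/0.15659475 ≈ 0.002
P(NorthLine | misrouted) = 0.017056/0.15659475 ≈ 0.109
P(MetroPost | misrouted) = 0.00363/0.15659475 ≈ 0.023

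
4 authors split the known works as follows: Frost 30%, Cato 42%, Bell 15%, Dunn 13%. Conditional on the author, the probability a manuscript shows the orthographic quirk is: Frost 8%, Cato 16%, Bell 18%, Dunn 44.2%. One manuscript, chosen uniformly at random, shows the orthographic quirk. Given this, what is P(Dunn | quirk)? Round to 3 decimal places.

Unnormalized posteriors (prior × likelihood):
  Frost: 0.3 × 0.08 = 0.024
  Cato: 0.42 × 0.16 = 0.0672
  Bell: 0.15 × 0.18 = 0.027
  Dunn: 0.13 × 0.442 = 0.05746
Normalizing constant = 0.17566.
P(Dunn | evidence) = 0.05746 / 0.17566 ≈ 0.327.

0.327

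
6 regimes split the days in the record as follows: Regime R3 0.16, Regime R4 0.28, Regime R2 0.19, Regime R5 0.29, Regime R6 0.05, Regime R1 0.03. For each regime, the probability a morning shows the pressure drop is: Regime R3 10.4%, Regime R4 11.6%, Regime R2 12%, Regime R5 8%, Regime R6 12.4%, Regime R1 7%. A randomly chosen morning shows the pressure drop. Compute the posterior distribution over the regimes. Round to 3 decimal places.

Compute prior × likelihood for every hypothesis:
  Regime R3: 0.16 × 0.104 = 0.01664
  Regime R4: 0.28 × 0.116 = 0.03248
  Regime R2: 0.19 × 0.12 = 0.0228
  Regime R5: 0.29 × 0.08 = 0.0232
  Regime R6: 0.05 × 0.124 = 0.0062
  Regime R1: 0.03 × 0.07 = 0.0021
Total = 0.10342.
P(Regime R3 | drop) = 0.01664/0.10342 ≈ 0.161
P(Regime R4 | drop) = 0.03248/0.10342 ≈ 0.314
P(Regime R2 | drop) = 0.0228/0.10342 ≈ 0.220
P(Regime R5 | drop) = 0.0232/0.10342 ≈ 0.224
P(Regime R6 | drop) = 0.0062/0.10342 ≈ 0.060
P(Regime R1 | drop) = 0.0021/0.10342 ≈ 0.020
(Check: 0.161+0.314+0.220+0.224+0.060+0.020 = 0.999.)

Regime R3 0.161, Regime R4 0.314, Regime R2 0.220, Regime R5 0.224, Regime R6 0.060, Regime R1 0.020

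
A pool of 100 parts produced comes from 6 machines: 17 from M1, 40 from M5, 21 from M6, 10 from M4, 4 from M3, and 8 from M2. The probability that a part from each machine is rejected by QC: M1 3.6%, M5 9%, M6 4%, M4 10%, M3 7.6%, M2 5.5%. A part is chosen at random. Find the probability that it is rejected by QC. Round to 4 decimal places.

Compute prior × likelihood for every hypothesis:
  M1: 0.17 × 0.036 = 0.00612
  M5: 0.4 × 0.09 = 0.036
  M6: 0.21 × 0.04 = 0.0084
  M4: 0.1 × 0.1 = 0.01
  M3: 0.04 × 0.076 = 0.00304
  M2: 0.08 × 0.055 = 0.0044
P(rejected) = 0.00612 + 0.036 + 0.0084 + 0.01 + 0.00304 + 0.0044 = 0.06796 → 0.0680.

0.0680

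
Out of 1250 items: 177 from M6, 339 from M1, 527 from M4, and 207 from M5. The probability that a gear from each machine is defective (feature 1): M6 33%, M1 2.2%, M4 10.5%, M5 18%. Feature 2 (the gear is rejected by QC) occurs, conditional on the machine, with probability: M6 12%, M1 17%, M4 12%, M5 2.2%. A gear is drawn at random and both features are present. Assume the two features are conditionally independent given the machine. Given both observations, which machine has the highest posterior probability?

Compute prior × likelihood for every hypothesis:
  M6: 0.1416 × 0.33 × 0.12 = 0.00560736
  M1: 0.2712 × 0.022 × 0.17 = 0.001014288
  M4: 0.4216 × 0.105 × 0.12 = 0.00531216
  M5: 0.1656 × 0.18 × 0.022 = 0.000655776
Normalizing constant = 0.012589584.
Largest term belongs to M6, so M6 is most probable.

M6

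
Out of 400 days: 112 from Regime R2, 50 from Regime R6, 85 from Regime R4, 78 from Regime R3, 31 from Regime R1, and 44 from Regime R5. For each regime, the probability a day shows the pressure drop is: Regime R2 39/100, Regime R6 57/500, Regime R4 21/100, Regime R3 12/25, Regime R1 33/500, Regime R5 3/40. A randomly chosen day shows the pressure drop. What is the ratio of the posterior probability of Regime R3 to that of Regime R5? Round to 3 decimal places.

11.345

Compute prior × likelihood for every hypothesis:
  Regime R2: 0.28 × 0.39 = 0.1092
  Regime R6: 0.125 × 0.114 = 0.01425
  Regime R4: 0.2125 × 0.21 = 0.044625
  Regime R3: 0.195 × 0.48 = 0.0936
  Regime R1: 0.0775 × 0.066 = 0.005115
  Regime R5: 0.11 × 0.075 = 0.00825
Normalizing constant = 0.27504.
The ratio is 0.0936 / 0.00825 (the normalizer cancels) = 11.345.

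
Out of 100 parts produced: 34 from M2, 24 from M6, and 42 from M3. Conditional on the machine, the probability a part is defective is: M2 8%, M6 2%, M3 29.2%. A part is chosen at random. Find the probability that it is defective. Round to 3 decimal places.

Prior × likelihood for each hypothesis:
  M2: 0.34 × 0.08 = 0.0272
  M6: 0.24 × 0.02 = 0.0048
  M3: 0.42 × 0.292 = 0.12264
P(defective) = 0.0272 + 0.0048 + 0.12264 = 0.15464 → 0.155.

0.155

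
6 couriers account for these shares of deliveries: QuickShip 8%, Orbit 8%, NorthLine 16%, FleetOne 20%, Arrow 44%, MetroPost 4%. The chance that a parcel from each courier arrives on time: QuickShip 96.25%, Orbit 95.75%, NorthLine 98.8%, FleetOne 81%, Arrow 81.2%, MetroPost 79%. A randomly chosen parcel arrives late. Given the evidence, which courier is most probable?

Arrow

Taking complements, P(late | each) = QuickShip 0.0375, Orbit 0.0425, NorthLine 0.012, FleetOne 0.19, Arrow 0.188, MetroPost 0.21.
Prior × likelihood for each hypothesis:
  QuickShip: 0.08 × 0.0375 = 0.003
  Orbit: 0.08 × 0.0425 = 0.0034
  NorthLine: 0.16 × 0.012 = 0.00192
  FleetOne: 0.2 × 0.19 = 0.038
  Arrow: 0.44 × 0.188 = 0.08272
  MetroPost: 0.04 × 0.21 = 0.0084
Normalizing constant = 0.13744.
Largest term belongs to Arrow, so Arrow is most probable.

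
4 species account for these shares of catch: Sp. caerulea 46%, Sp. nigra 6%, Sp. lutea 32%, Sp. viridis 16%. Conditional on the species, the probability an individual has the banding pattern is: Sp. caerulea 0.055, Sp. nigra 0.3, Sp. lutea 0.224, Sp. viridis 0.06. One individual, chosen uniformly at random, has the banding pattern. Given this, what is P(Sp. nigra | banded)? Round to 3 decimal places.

Unnormalized posteriors (prior × likelihood):
  Sp. caerulea: 0.46 × 0.055 = 0.0253
  Sp. nigra: 0.06 × 0.3 = 0.018
  Sp. lutea: 0.32 × 0.224 = 0.07168
  Sp. viridis: 0.16 × 0.06 = 0.0096
Total = 0.12458.
P(Sp. nigra | evidence) = 0.018 / 0.12458 ≈ 0.144.

0.144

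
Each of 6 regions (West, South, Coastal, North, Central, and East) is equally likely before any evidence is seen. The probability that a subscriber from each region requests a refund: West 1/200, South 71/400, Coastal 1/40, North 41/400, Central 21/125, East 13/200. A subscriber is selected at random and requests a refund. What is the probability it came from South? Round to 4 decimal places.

With a uniform prior (1/6 each), posterior ∝ likelihood:
  West: 0.005
  South: 0.1775
  Coastal: 0.025
  North: 0.1025
  Central: 0.168
  East: 0.065
Sum = 0.543.
P(South | evidence) = 0.1775 / 0.543 ≈ 0.3269.

0.3269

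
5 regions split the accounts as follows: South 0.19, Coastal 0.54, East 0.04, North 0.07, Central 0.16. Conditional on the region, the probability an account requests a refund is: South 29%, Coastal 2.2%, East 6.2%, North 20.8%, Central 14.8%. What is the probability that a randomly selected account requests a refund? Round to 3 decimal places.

0.108

Compute prior × likelihood for every hypothesis:
  South: 0.19 × 0.29 = 0.0551
  Coastal: 0.54 × 0.022 = 0.01188
  East: 0.04 × 0.062 = 0.00248
  North: 0.07 × 0.208 = 0.01456
  Central: 0.16 × 0.148 = 0.02368
P(refund) = 0.0551 + 0.01188 + 0.00248 + 0.01456 + 0.02368 = 0.1077 → 0.108.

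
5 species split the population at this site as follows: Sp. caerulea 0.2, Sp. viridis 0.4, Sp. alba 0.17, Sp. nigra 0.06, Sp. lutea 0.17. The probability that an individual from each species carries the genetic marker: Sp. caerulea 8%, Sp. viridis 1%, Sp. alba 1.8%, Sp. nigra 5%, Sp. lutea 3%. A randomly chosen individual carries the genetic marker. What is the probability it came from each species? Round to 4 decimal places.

Compute prior × likelihood for every hypothesis:
  Sp. caerulea: 0.2 × 0.08 = 0.016
  Sp. viridis: 0.4 × 0.01 = 0.004
  Sp. alba: 0.17 × 0.018 = 0.00306
  Sp. nigra: 0.06 × 0.05 = 0.003
  Sp. lutea: 0.17 × 0.03 = 0.0051
Sum = 0.03116.
P(Sp. caerulea | marker) = 0.016/0.03116 ≈ 0.5135
P(Sp. viridis | marker) = 0.004/0.03116 ≈ 0.1284
P(Sp. alba | marker) = 0.00306/0.03116 ≈ 0.0982
P(Sp. nigra | marker) = 0.003/0.03116 ≈ 0.0963
P(Sp. lutea | marker) = 0.0051/0.03116 ≈ 0.1637
(Check: 0.5135+0.1284+0.0982+0.0963+0.1637 = 1.0001.)

Sp. caerulea 0.5135, Sp. viridis 0.1284, Sp. alba 0.0982, Sp. nigra 0.0963, Sp. lutea 0.1637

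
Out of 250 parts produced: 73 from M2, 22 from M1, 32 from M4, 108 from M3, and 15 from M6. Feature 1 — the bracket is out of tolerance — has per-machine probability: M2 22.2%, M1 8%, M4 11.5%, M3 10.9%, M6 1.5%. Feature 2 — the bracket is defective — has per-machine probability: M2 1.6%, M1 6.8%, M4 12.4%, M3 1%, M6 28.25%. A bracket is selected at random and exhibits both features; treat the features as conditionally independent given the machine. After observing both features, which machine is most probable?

M4

Compute prior × likelihood for every hypothesis:
  M2: 0.292 × 0.222 × 0.016 = 0.001037184
  M1: 0.088 × 0.08 × 0.068 = 0.00047872
  M4: 0.128 × 0.115 × 0.124 = 0.00182528
  M3: 0.432 × 0.109 × 0.01 = 0.00047088
  M6: 0.06 × 0.015 × 0.2825 = 0.00025425
Sum = 0.004066314.
Largest term belongs to M4, so M4 is most probable.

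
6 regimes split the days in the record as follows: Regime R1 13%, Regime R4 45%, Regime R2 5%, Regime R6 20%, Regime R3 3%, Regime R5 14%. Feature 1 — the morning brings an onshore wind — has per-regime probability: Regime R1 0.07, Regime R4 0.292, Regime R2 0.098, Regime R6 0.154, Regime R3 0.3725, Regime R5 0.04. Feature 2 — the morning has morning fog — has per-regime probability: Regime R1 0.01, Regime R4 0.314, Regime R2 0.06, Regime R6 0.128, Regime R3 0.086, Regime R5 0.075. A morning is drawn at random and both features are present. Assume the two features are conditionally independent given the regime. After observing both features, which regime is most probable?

Regime R4

By Bayes' rule, posterior ∝ prior × likelihood:
  Regime R1: 0.13 × 0.07 × 0.01 = 0.000091
  Regime R4: 0.45 × 0.292 × 0.314 = 0.0412596
  Regime R2: 0.05 × 0.098 × 0.06 = 0.000294
  Regime R6: 0.2 × 0.154 × 0.128 = 0.0039424
  Regime R3: 0.03 × 0.3725 × 0.086 = 0.00096105
  Regime R5: 0.14 × 0.04 × 0.075 = 0.00042
Total = 0.04696805.
Largest term belongs to Regime R4, so Regime R4 is most probable.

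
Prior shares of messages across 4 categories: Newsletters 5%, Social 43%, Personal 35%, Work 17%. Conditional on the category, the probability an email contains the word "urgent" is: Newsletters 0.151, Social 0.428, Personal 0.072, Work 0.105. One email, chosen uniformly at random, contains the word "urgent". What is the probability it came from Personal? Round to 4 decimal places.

Prior × likelihood for each hypothesis:
  Newsletters: 0.05 × 0.151 = 0.00755
  Social: 0.43 × 0.428 = 0.18404
  Personal: 0.35 × 0.072 = 0.0252
  Work: 0.17 × 0.105 = 0.01785
Normalizing constant = 0.23464.
P(Personal | evidence) = 0.0252 / 0.23464 ≈ 0.1074.

0.1074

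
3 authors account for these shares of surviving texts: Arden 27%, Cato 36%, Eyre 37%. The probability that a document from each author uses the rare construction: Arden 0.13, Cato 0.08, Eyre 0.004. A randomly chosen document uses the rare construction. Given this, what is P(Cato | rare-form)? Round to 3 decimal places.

By Bayes' rule, posterior ∝ prior × likelihood:
  Arden: 0.27 × 0.13 = 0.0351
  Cato: 0.36 × 0.08 = 0.0288
  Eyre: 0.37 × 0.004 = 0.00148
Sum = 0.06538.
P(Cato | evidence) = 0.0288 / 0.06538 ≈ 0.441.

0.441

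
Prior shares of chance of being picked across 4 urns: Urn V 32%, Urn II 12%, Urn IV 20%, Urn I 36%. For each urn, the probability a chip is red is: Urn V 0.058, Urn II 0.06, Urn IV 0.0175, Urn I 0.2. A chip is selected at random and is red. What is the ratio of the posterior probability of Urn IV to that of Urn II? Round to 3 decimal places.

Unnormalized posteriors (prior × likelihood):
  Urn V: 0.32 × 0.058 = 0.01856
  Urn II: 0.12 × 0.06 = 0.0072
  Urn IV: 0.2 × 0.0175 = 0.0035
  Urn I: 0.36 × 0.2 = 0.072
Normalizing constant = 0.10126.
The ratio is 0.0035 / 0.0072 (the normalizer cancels) = 0.486.

0.486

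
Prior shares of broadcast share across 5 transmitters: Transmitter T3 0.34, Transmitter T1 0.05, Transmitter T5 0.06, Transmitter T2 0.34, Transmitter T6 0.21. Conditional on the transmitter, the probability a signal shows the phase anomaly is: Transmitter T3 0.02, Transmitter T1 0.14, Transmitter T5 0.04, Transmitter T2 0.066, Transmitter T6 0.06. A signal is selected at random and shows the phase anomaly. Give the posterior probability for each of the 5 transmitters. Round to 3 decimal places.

Transmitter T3 0.133, Transmitter T1 0.137, Transmitter T5 0.047, Transmitter T2 0.438, Transmitter T6 0.246

Prior × likelihood for each hypothesis:
  Transmitter T3: 0.34 × 0.02 = 0.0068
  Transmitter T1: 0.05 × 0.14 = 0.007
  Transmitter T5: 0.06 × 0.04 = 0.0024
  Transmitter T2: 0.34 × 0.066 = 0.02244
  Transmitter T6: 0.21 × 0.06 = 0.0126
Normalizing constant = 0.05124.
P(Transmitter T3 | anomaly) = 0.0068/0.05124 ≈ 0.133
P(Transmitter T1 | anomaly) = 0.007/0.05124 ≈ 0.137
P(Transmitter T5 | anomaly) = 0.0024/0.05124 ≈ 0.047
P(Transmitter T2 | anomaly) = 0.02244/0.05124 ≈ 0.438
P(Transmitter T6 | anomaly) = 0.0126/0.05124 ≈ 0.246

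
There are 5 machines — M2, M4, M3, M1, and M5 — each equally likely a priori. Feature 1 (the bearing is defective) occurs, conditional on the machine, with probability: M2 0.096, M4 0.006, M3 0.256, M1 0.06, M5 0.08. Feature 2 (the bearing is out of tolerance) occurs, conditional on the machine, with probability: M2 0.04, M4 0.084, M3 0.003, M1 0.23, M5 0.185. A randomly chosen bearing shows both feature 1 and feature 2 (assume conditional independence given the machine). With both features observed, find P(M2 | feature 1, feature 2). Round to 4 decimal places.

0.1139

Since the prior is uniform, the posterior is proportional to the likelihood:
  M2: 0.096 × 0.04 = 0.00384
  M4: 0.006 × 0.084 = 0.000504
  M3: 0.256 × 0.003 = 0.000768
  M1: 0.06 × 0.23 = 0.0138
  M5: 0.08 × 0.185 = 0.0148
Normalizing constant = 0.033712.
P(M2 | evidence) = 0.00384 / 0.033712 ≈ 0.1139.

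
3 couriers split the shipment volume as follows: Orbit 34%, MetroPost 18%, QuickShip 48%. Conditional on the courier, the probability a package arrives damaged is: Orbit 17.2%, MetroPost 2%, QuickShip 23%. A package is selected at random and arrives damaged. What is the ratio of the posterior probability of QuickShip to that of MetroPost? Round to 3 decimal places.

Unnormalized posteriors (prior × likelihood):
  Orbit: 0.34 × 0.172 = 0.05848
  MetroPost: 0.18 × 0.02 = 0.0036
  QuickShip: 0.48 × 0.23 = 0.1104
Sum = 0.17248.
The ratio is 0.1104 / 0.0036 (the normalizer cancels) = 30.667.

30.667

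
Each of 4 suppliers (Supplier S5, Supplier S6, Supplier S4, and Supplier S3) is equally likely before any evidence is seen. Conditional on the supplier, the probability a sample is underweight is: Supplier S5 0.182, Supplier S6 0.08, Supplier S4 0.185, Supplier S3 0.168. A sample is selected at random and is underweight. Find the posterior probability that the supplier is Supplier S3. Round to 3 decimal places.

0.273

With a uniform prior (1/4 each), posterior ∝ likelihood:
  Supplier S5: 0.182
  Supplier S6: 0.08
  Supplier S4: 0.185
  Supplier S3: 0.168
Normalizing constant = 0.615.
P(Supplier S3 | evidence) = 0.168 / 0.615 ≈ 0.273.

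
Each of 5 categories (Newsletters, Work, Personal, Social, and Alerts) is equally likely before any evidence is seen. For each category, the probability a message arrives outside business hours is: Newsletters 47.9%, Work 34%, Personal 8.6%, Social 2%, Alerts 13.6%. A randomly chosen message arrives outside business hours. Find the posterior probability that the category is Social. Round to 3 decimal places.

With a uniform prior (1/5 each), posterior ∝ likelihood:
  Newsletters: 0.479
  Work: 0.34
  Personal: 0.086
  Social: 0.02
  Alerts: 0.136
Total = 1.061.
P(Social | evidence) = 0.02 / 1.061 ≈ 0.019.

0.019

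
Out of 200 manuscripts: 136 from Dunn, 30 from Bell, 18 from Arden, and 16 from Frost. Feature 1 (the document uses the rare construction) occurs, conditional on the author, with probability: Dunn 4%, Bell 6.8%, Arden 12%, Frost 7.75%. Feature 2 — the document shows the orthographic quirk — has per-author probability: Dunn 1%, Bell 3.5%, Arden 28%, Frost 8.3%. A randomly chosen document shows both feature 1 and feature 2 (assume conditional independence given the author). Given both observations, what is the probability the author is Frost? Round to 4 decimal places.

Unnormalized posteriors (prior × likelihood):
  Dunn: 0.68 × 0.04 × 0.01 = 0.000272
  Bell: 0.15 × 0.068 × 0.035 = 0.000357
  Arden: 0.09 × 0.12 × 0.28 = 0.003024
  Frost: 0.08 × 0.0775 × 0.083 = 0.0005146
Total = 0.0041676.
P(Frost | evidence) = 0.0005146 / 0.0041676 ≈ 0.1235.

0.1235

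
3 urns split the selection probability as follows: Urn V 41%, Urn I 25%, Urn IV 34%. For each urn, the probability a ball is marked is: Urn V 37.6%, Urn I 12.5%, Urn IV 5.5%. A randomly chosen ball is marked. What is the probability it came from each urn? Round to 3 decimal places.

Urn V 0.755, Urn I 0.153, Urn IV 0.092

Unnormalized posteriors (prior × likelihood):
  Urn V: 0.41 × 0.376 = 0.15416
  Urn I: 0.25 × 0.125 = 0.03125
  Urn IV: 0.34 × 0.055 = 0.0187
Normalizing constant = 0.20411.
P(Urn V | marked) = 0.15416/0.20411 ≈ 0.755
P(Urn I | marked) = 0.03125/0.20411 ≈ 0.153
P(Urn IV | marked) = 0.0187/0.20411 ≈ 0.092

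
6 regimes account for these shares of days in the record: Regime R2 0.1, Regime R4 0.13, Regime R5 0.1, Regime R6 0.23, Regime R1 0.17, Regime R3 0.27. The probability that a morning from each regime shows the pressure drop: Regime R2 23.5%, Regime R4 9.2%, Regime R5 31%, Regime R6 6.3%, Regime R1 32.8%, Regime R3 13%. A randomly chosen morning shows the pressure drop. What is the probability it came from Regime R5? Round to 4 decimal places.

0.1804

Compute prior × likelihood for every hypothesis:
  Regime R2: 0.1 × 0.235 = 0.0235
  Regime R4: 0.13 × 0.092 = 0.01196
  Regime R5: 0.1 × 0.31 = 0.031
  Regime R6: 0.23 × 0.063 = 0.01449
  Regime R1: 0.17 × 0.328 = 0.05576
  Regime R3: 0.27 × 0.13 = 0.0351
Normalizing constant = 0.17181.
P(Regime R5 | evidence) = 0.031 / 0.17181 ≈ 0.1804.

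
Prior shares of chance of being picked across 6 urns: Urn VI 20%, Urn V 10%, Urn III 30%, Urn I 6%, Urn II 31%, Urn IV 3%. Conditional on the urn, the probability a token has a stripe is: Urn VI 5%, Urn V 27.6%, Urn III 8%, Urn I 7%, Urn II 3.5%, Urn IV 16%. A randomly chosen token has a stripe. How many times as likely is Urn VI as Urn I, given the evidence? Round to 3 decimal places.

Compute prior × likelihood for every hypothesis:
  Urn VI: 0.2 × 0.05 = 0.01
  Urn V: 0.1 × 0.276 = 0.0276
  Urn III: 0.3 × 0.08 = 0.024
  Urn I: 0.06 × 0.07 = 0.0042
  Urn II: 0.31 × 0.035 = 0.01085
  Urn IV: 0.03 × 0.16 = 0.0048
Sum = 0.08145.
The ratio is 0.01 / 0.0042 (the normalizer cancels) = 2.381.

2.381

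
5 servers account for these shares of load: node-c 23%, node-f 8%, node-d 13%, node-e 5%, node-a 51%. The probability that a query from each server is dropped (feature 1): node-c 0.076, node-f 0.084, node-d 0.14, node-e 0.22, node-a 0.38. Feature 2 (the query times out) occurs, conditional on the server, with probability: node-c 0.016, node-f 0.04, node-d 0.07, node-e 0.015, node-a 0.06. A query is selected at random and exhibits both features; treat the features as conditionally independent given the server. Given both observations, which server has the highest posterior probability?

node-a

Compute prior × likelihood for every hypothesis:
  node-c: 0.23 × 0.076 × 0.016 = 0.00027968
  node-f: 0.08 × 0.084 × 0.04 = 0.0002688
  node-d: 0.13 × 0.14 × 0.07 = 0.001274
  node-e: 0.05 × 0.22 × 0.015 = 0.000165
  node-a: 0.51 × 0.38 × 0.06 = 0.011628
Normalizing constant = 0.01361548.
Largest term belongs to node-a, so node-a is most probable.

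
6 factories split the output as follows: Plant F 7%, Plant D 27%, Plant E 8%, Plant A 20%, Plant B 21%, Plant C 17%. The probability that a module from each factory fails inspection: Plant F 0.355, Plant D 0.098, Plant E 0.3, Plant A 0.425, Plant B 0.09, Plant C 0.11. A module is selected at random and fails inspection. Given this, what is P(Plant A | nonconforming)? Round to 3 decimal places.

Prior × likelihood for each hypothesis:
  Plant F: 0.07 × 0.355 = 0.02485
  Plant D: 0.27 × 0.098 = 0.02646
  Plant E: 0.08 × 0.3 = 0.024
  Plant A: 0.2 × 0.425 = 0.085
  Plant B: 0.21 × 0.09 = 0.0189
  Plant C: 0.17 × 0.11 = 0.0187
Sum = 0.19791.
P(Plant A | evidence) = 0.085 / 0.19791 ≈ 0.429.

0.429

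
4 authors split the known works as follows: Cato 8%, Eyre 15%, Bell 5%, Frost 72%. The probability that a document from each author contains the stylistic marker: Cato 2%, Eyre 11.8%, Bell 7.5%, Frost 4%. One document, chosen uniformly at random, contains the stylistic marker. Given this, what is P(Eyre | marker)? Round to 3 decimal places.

Compute prior × likelihood for every hypothesis:
  Cato: 0.08 × 0.02 = 0.0016
  Eyre: 0.15 × 0.118 = 0.0177
  Bell: 0.05 × 0.075 = 0.00375
  Frost: 0.72 × 0.04 = 0.0288
Total = 0.05185.
P(Eyre | evidence) = 0.0177 / 0.05185 ≈ 0.341.

0.341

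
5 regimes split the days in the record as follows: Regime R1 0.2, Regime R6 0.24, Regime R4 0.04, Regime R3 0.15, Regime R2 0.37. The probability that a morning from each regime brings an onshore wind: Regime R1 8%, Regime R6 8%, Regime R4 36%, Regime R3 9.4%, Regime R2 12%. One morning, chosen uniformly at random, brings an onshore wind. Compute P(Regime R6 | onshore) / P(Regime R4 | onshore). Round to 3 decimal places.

Unnormalized posteriors (prior × likelihood):
  Regime R1: 0.2 × 0.08 = 0.016
  Regime R6: 0.24 × 0.08 = 0.0192
  Regime R4: 0.04 × 0.36 = 0.0144
  Regime R3: 0.15 × 0.094 = 0.0141
  Regime R2: 0.37 × 0.12 = 0.0444
Total = 0.1081.
The ratio is 0.0192 / 0.0144 (the normalizer cancels) = 1.333.

1.333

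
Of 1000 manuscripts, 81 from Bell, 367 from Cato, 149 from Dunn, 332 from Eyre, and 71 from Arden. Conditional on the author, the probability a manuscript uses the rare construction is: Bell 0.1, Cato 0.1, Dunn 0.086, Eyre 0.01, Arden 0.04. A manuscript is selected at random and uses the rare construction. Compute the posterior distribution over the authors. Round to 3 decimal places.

Bell 0.127, Cato 0.575, Dunn 0.201, Eyre 0.052, Arden 0.045

Unnormalized posteriors (prior × likelihood):
  Bell: 0.081 × 0.1 = 0.0081
  Cato: 0.367 × 0.1 = 0.0367
  Dunn: 0.149 × 0.086 = 0.012814
  Eyre: 0.332 × 0.01 = 0.00332
  Arden: 0.071 × 0.04 = 0.00284
Total = 0.063774.
P(Bell | rare-form) = 0.0081/0.063774 ≈ 0.127
P(Cato | rare-form) = 0.0367/0.063774 ≈ 0.575
P(Dunn | rare-form) = 0.012814/0.063774 ≈ 0.201
P(Eyre | rare-form) = 0.00332/0.063774 ≈ 0.052
P(Arden | rare-form) = 0.00284/0.063774 ≈ 0.045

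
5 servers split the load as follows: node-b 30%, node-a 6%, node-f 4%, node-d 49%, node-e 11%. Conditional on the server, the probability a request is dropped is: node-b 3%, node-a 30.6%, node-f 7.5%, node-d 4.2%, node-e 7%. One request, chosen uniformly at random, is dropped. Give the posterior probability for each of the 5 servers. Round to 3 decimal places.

node-b 0.153, node-a 0.313, node-f 0.051, node-d 0.351, node-e 0.131

Unnormalized posteriors (prior × likelihood):
  node-b: 0.3 × 0.03 = 0.009
  node-a: 0.06 × 0.306 = 0.01836
  node-f: 0.04 × 0.075 = 0.003
  node-d: 0.49 × 0.042 = 0.02058
  node-e: 0.11 × 0.07 = 0.0077
Sum = 0.05864.
P(node-b | dropped) = 0.009/0.05864 ≈ 0.153
P(node-a | dropped) = 0.01836/0.05864 ≈ 0.313
P(node-f | dropped) = 0.003/0.05864 ≈ 0.051
P(node-d | dropped) = 0.02058/0.05864 ≈ 0.351
P(node-e | dropped) = 0.0077/0.05864 ≈ 0.131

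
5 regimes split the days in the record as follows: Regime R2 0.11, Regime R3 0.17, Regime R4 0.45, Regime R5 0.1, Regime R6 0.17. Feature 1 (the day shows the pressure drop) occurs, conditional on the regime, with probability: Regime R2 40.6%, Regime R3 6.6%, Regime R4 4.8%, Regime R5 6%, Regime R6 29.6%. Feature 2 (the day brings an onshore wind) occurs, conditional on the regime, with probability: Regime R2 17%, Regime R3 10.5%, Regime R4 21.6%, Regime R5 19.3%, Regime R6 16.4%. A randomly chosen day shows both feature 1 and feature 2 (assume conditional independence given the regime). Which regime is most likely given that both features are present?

By Bayes' rule, posterior ∝ prior × likelihood:
  Regime R2: 0.11 × 0.406 × 0.17 = 0.0075922
  Regime R3: 0.17 × 0.066 × 0.105 = 0.0011781
  Regime R4: 0.45 × 0.048 × 0.216 = 0.0046656
  Regime R5: 0.1 × 0.06 × 0.193 = 0.001158
  Regime R6: 0.17 × 0.296 × 0.164 = 0.00825248
Normalizing constant = 0.02284638.
Largest term belongs to Regime R6, so Regime R6 is most probable.

Regime R6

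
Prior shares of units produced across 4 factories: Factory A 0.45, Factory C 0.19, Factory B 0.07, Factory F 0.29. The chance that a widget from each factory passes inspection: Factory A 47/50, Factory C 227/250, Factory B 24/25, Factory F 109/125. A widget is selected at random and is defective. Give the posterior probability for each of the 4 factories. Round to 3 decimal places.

Factory A 0.320, Factory C 0.207, Factory B 0.033, Factory F 0.440

Taking complements, P(defective | each) = Factory A 0.06, Factory C 0.092, Factory B 0.04, Factory F 0.128.
Compute prior × likelihood for every hypothesis:
  Factory A: 0.45 × 0.06 = 0.027
  Factory C: 0.19 × 0.092 = 0.01748
  Factory B: 0.07 × 0.04 = 0.0028
  Factory F: 0.29 × 0.128 = 0.03712
Sum = 0.0844.
P(Factory A | defective) = 0.027/0.0844 ≈ 0.320
P(Factory C | defective) = 0.01748/0.0844 ≈ 0.207
P(Factory B | defective) = 0.0028/0.0844 ≈ 0.033
P(Factory F | defective) = 0.03712/0.0844 ≈ 0.440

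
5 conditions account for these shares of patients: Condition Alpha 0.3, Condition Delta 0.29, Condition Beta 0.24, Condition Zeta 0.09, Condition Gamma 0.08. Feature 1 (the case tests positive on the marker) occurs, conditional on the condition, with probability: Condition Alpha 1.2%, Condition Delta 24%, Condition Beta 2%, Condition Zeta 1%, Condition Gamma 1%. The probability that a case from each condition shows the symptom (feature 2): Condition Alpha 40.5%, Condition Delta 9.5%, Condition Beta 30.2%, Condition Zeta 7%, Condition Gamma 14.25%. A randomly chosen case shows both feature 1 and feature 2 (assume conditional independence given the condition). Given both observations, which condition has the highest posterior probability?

Unnormalized posteriors (prior × likelihood):
  Condition Alpha: 0.3 × 0.012 × 0.405 = 0.001458
  Condition Delta: 0.29 × 0.24 × 0.095 = 0.006612
  Condition Beta: 0.24 × 0.02 × 0.302 = 0.0014496
  Condition Zeta: 0.09 × 0.01 × 0.07 = 0.000063
  Condition Gamma: 0.08 × 0.01 × 0.1425 = 0.000114
Total = 0.0096966.
Largest term belongs to Condition Delta, so Condition Delta is most probable.

Condition Delta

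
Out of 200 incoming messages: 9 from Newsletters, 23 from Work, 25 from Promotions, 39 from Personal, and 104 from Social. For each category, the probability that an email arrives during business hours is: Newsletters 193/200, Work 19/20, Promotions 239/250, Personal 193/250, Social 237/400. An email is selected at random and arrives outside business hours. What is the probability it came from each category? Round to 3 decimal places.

Newsletters 0.006, Work 0.021, Promotions 0.020, Personal 0.165, Social 0.787

Taking complements, P(off-hours | each) = Newsletters 0.035, Work 0.05, Promotions 0.044, Personal 0.228, Social 0.4075.
By Bayes' rule, posterior ∝ prior × likelihood:
  Newsletters: 0.045 × 0.035 = 0.001575
  Work: 0.115 × 0.05 = 0.00575
  Promotions: 0.125 × 0.044 = 0.0055
  Personal: 0.195 × 0.228 = 0.04446
  Social: 0.52 × 0.4075 = 0.2119
Normalizing constant = 0.269185.
P(Newsletters | off-hours) = 0.001575/0.269185 ≈ 0.006
P(Work | off-hours) = 0.00575/0.269185 ≈ 0.021
P(Promotions | off-hours) = 0.0055/0.269185 ≈ 0.020
P(Personal | off-hours) = 0.04446/0.269185 ≈ 0.165
P(Social | off-hours) = 0.2119/0.269185 ≈ 0.787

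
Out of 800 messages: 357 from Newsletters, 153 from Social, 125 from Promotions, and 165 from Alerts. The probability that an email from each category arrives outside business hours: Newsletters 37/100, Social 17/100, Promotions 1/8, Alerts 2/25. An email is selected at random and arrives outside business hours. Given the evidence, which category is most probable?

Newsletters

By Bayes' rule, posterior ∝ prior × likelihood:
  Newsletters: 0.44625 × 0.37 = 0.1651125
  Social: 0.19125 × 0.17 = 0.0325125
  Promotions: 0.15625 × 0.125 = 0.01953125
  Alerts: 0.20625 × 0.08 = 0.0165
Sum = 0.23365625.
Largest term belongs to Newsletters, so Newsletters is most probable.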